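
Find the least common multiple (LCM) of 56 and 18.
504

First find GCD(56, 18) using the Euclidean algorithm:
56 = 3 × 18 + 2
18 = 9 × 2 + 0
GCD(56, 18) = 2

LCM formula: LCM(a, b) = (a × b) / GCD(a, b)
LCM(56, 18) = (56 × 18) / 2
LCM(56, 18) = 1008 / 2
LCM(56, 18) = 504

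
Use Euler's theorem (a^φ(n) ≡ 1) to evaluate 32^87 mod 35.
By Euler: 32^{24} ≡ 1 (mod 35) since gcd(32, 35) = 1. 87 = 3×24 + 15. So 32^{87} ≡ 32^{15} ≡ 8 (mod 35)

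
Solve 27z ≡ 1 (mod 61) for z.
27^(-1) ≡ 52 (mod 61). Verification: 27 × 52 = 1404 ≡ 1 (mod 61)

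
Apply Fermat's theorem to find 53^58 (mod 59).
By Fermat's Little Theorem, 53^{58} ≡ 1 (mod 59) since 59 is prime and gcd(53, 59) = 1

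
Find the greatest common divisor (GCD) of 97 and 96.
1

Using the Euclidean algorithm:
97 = 1 × 96 + 1
96 = 96 × 1 + 0

GCD(97, 96) = 1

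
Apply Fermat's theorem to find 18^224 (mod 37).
By Fermat: 18^{36} ≡ 1 (mod 37). 224 ≡ 8 (mod 36). So 18^{224} ≡ 18^{8} ≡ 12 (mod 37)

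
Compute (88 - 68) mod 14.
6

(88 - 68) = 20
20 mod 14 = 6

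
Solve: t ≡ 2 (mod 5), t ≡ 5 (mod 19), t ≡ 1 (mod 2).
M = 5 × 19 × 2 = 190. M₁ = 38, y₁ ≡ 2 (mod 5). M₂ = 10, y₂ ≡ 2 (mod 19). M₃ = 95, y₃ ≡ 1 (mod 2). t = 2×38×2 + 5×10×2 + 1×95×1 ≡ 157 (mod 190)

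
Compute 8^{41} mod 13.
8

Using successive squaring:
Binary expansion of 41: 101001
Powers of 8 mod 13 (each is the square of the previous):
  8^1 ≡ 8 (mod 13)
  8^2 ≡ 8² = 64 ≡ 12 (mod 13)
  8^4 ≡ 12² = 144 ≡ 1 (mod 13)
  8^8 ≡ 1² = 1 ≡ 1 (mod 13)
  8^16 ≡ 1² = 1 ≡ 1 (mod 13)
  8^32 ≡ 1² = 1 ≡ 1 (mod 13)
41 = 32 + 8 + 1, so 8^41 = 8^32 × 8^8 × 8^1 ≡ 1 × 1 × 8 (mod 13)
Multiplying step by step:
  1 × 1 = 1 ≡ 1 (mod 13)
  1 × 8 = 8 ≡ 8 (mod 13)
Result: 8^41 ≡ 8 (mod 13)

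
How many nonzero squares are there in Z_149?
For prime 149, there are (p-1)/2 = (149-1)/2 = 74 quadratic residues (excluding 0).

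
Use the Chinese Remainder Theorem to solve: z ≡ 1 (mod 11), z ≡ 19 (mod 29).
M = 11 × 29 = 319. M₁ = 29, y₁ ≡ 8 (mod 11). M₂ = 11, y₂ ≡ 8 (mod 29). z = 1×29×8 + 19×11×8 ≡ 309 (mod 319)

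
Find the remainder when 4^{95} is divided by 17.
By Fermat: 4^{16} ≡ 1 (mod 17). 95 = 5×16 + 15. So 4^{95} ≡ 4^{15} ≡ 13 (mod 17)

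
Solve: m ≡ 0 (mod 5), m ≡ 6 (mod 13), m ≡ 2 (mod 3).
M = 5 × 13 × 3 = 195. M₁ = 39, y₁ ≡ 4 (mod 5). M₂ = 15, y₂ ≡ 7 (mod 13). M₃ = 65, y₃ ≡ 2 (mod 3). m = 0×39×4 + 6×15×7 + 2×65×2 ≡ 110 (mod 195)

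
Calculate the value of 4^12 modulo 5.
Using Fermat: 4^{4} ≡ 1 (mod 5). 12 ≡ 0 (mod 4). So 4^{12} ≡ 4^{0} ≡ 1 (mod 5)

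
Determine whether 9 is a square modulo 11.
By Euler's criterion: 9^{5} ≡ 1 (mod 11). Since this equals 1, 9 is a QR.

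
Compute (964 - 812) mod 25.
2

(964 - 812) = 152
152 mod 25 = 2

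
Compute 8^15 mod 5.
Using Fermat: 8^{4} ≡ 1 (mod 5). 15 ≡ 3 (mod 4). So 8^{15} ≡ 8^{3} ≡ 2 (mod 5)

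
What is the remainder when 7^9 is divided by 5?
7 ≡ 2 (mod 5). 9 = 8 + 1 (binary 1001). Repeated squaring mod 5: 2^1 ≡ 2; 2^2 ≡ 2² = 4 ≡ 4; 2^4 ≡ 4² = 16 ≡ 1; 2^8 ≡ 1² = 1 ≡ 1. Multiply: 7^9 ≡ 2^8 × 2^1 ≡ 1 × 2 (mod 5): 1 × 2 = 2 ≡ 2. So 7^9 ≡ 2 (mod 5).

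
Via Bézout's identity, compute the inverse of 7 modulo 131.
Extended GCD: 7(-56) + 131(3) = 1. So 7^(-1) ≡ 75 ≡ 75 (mod 131). Verify: 7 × 75 = 525 ≡ 1 (mod 131)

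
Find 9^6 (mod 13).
6 = 4 + 2 (binary 110). Repeated squaring mod 13: 9^1 ≡ 9; 9^2 ≡ 9² = 81 ≡ 3; 9^4 ≡ 3² = 9 ≡ 9. Multiply: 9^6 = 9^4 × 9^2 ≡ 9 × 3 (mod 13): 9 × 3 = 27 ≡ 1. So 9^6 ≡ 1 (mod 13).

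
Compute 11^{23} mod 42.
23

Using successive squaring:
Binary expansion of 23: 10111
Powers of 11 mod 42 (each is the square of the previous):
  11^1 ≡ 11 (mod 42)
  11^2 ≡ 11² = 121 ≡ 37 (mod 42)
  11^4 ≡ 37² = 1369 ≡ 25 (mod 42)
  11^8 ≡ 25² = 625 ≡ 37 (mod 42)
  11^16 ≡ 37² = 1369 ≡ 25 (mod 42)
23 = 16 + 4 + 2 + 1, so 11^23 = 11^16 × 11^4 × 11^2 × 11^1 ≡ 25 × 25 × 37 × 11 (mod 42)
Multiplying step by step:
  25 × 25 = 625 ≡ 37 (mod 42)
  37 × 37 = 1369 ≡ 25 (mod 42)
  25 × 11 = 275 ≡ 23 (mod 42)
Result: 11^23 ≡ 23 (mod 42)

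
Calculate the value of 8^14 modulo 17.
Using repeated squaring. 14 = 8 + 4 + 2 (binary 1110). Repeated squaring mod 17: 8^1 ≡ 8; 8^2 ≡ 8² = 64 ≡ 13; 8^4 ≡ 13² = 169 ≡ 16; 8^8 ≡ 16² = 256 ≡ 1. Multiply: 8^14 = 8^8 × 8^4 × 8^2 ≡ 1 × 16 × 13 (mod 17): 1 × 16 = 16 ≡ 16; 16 × 13 = 208 ≡ 4. So 8^14 ≡ 4 (mod 17).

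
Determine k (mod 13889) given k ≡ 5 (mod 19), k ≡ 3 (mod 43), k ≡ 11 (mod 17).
3615

Using the Chinese Remainder Theorem:
M = product of moduli = 13889
For equation 1: M_1 = 731, 731 ≡ 9 (mod 19), inverse of 731 mod 19 is 17 (check: 9 × 17 = 153 ≡ 1 (mod 19))
For equation 2: M_2 = 323, 323 ≡ 22 (mod 43), inverse of 323 mod 43 is 2 (check: 22 × 2 = 44 ≡ 1 (mod 43))
For equation 3: M_3 = 817, 817 ≡ 1 (mod 17), inverse of 817 mod 17 is 1 (check: 1 × 1 = 1 ≡ 1 (mod 17))
Combine: k ≡ Σ r_i×M_i×(M_i⁻¹ mod m_i) = 5×731×17 + 3×323×2 + 11×817×1 = 62135 + 1938 + 8987 = 73060
73060 mod 13889 = 3615
k ≡ 3615 (mod 13889)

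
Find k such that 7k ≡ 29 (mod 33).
23

Since gcd(7, 33) = 1 divides 29, a solution exists.
Multiply both sides by the inverse of 7 mod 33:
  7^(-1) mod 33 = 19
  x ≡ 19 × 29 ≡ 551 ≡ 23 (mod 33)
Verification: 7 × 23 = 161 = 4 × 33 + 29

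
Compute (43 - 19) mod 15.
9

(43 - 19) = 24
24 mod 15 = 9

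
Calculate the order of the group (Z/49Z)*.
42

Prime factorization: 49 = 7^2
Using the formula φ(n) = n × Π(1 - 1/p) for each prime factor p:
φ(49) = 49 × (1 - 1/7)
φ(49) = 42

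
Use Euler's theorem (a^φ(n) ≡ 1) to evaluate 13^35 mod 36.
By Euler: 13^{12} ≡ 1 (mod 36) since gcd(13, 36) = 1. 35 = 2×12 + 11. So 13^{35} ≡ 13^{11} ≡ 25 (mod 36)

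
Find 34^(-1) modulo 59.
33

Using Extended Euclidean Algorithm:
gcd(34, 59) = 1
Bezout coefficients: 34 × -26 + 59 × 15 = 1
So 34 × -26 ≡ 1 (mod 59)
The inverse is -26 mod 59 = 33
Verification: 34 × 33 = 1122 = 19 × 59 + 1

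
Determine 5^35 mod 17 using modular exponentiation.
Using Fermat: 5^{16} ≡ 1 (mod 17). 35 ≡ 3 (mod 16). So 5^{35} ≡ 5^{3} ≡ 6 (mod 17)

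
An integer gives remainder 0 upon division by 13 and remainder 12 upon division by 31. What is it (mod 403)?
M = 13 × 31 = 403. M₁ = 31, y₁ ≡ 8 (mod 13). M₂ = 13, y₂ ≡ 12 (mod 31). x = 0×31×8 + 12×13×12 ≡ 260 (mod 403). The smallest positive such number is 260.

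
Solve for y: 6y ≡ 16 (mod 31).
13

Since gcd(6, 31) = 1 divides 16, a solution exists.
Multiply both sides by the inverse of 6 mod 31:
  6^(-1) mod 31 = 26
  x ≡ 26 × 16 ≡ 416 ≡ 13 (mod 31)
Verification: 6 × 13 = 78 = 2 × 31 + 16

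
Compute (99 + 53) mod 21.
5

(99 + 53) = 152
152 mod 21 = 5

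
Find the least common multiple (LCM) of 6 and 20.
60

First find GCD(6, 20) using the Euclidean algorithm:
6 = 0 × 20 + 6
20 = 3 × 6 + 2
6 = 3 × 2 + 0
GCD(6, 20) = 2

LCM formula: LCM(a, b) = (a × b) / GCD(a, b)
LCM(6, 20) = (6 × 20) / 2
LCM(6, 20) = 120 / 2
LCM(6, 20) = 60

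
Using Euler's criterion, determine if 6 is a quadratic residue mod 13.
By Euler's criterion: 6^{6} ≡ 12 (mod 13). Since this equals -1 (≡ 12), 6 is not a QR.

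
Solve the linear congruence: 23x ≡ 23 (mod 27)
1

Since gcd(23, 27) = 1 divides 23, a solution exists.
Multiply both sides by the inverse of 23 mod 27:
  23^(-1) mod 27 = 20
  x ≡ 20 × 23 ≡ 460 ≡ 1 (mod 27)
Verification: 23 × 1 = 23 = 0 × 27 + 23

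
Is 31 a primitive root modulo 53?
Yes

To verify, check if 31^(52/q) ≢ 1 (mod 53) for each prime divisor q of 52
Divisors of 52 = 52: [1, 2, 4, 13, 26, 52]
  31^(52/2) = 31^26 ≡ 52 (mod 53)
  31^(52/13) = 31^4 ≡ 49 (mod 53)
Conclusion: 31 is a primitive root modulo 53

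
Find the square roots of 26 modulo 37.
The square roots of 26 mod 37 are 10 and 27. Verify: 10² = 100 ≡ 26 (mod 37)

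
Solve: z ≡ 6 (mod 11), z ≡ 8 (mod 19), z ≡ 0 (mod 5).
M = 11 × 19 × 5 = 1045. M₁ = 95, y₁ ≡ 8 (mod 11). M₂ = 55, y₂ ≡ 9 (mod 19). M₃ = 209, y₃ ≡ 4 (mod 5). z = 6×95×8 + 8×55×9 + 0×209×4 ≡ 160 (mod 1045)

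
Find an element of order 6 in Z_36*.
29 has order 6 mod 36 since 29^{6} ≡ 1 (mod 36) and no smaller power works.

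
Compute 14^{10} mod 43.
13

Using successive squaring:
Binary expansion of 10: 1010
Powers of 14 mod 43 (each is the square of the previous):
  14^1 ≡ 14 (mod 43)
  14^2 ≡ 14² = 196 ≡ 24 (mod 43)
  14^4 ≡ 24² = 576 ≡ 17 (mod 43)
  14^8 ≡ 17² = 289 ≡ 31 (mod 43)
10 = 8 + 2, so 14^10 = 14^8 × 14^2 ≡ 31 × 24 (mod 43)
Multiplying step by step:
  31 × 24 = 744 ≡ 13 (mod 43)
Result: 14^10 ≡ 13 (mod 43)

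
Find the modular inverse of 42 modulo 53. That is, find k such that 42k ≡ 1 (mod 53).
24

Using Extended Euclidean Algorithm:
gcd(42, 53) = 1
Bezout coefficients: 42 × 24 + 53 × -19 = 1
So 42 × 24 ≡ 1 (mod 53)
The inverse is 24 mod 53 = 24
Verification: 42 × 24 = 1008 = 19 × 53 + 1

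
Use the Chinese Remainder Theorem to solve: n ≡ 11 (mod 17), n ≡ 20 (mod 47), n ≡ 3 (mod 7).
5519

Using the Chinese Remainder Theorem:
M = product of moduli = 5593
For equation 1: M_1 = 329, 329 ≡ 6 (mod 17), inverse of 329 mod 17 is 3 (check: 6 × 3 = 18 ≡ 1 (mod 17))
For equation 2: M_2 = 119, 119 ≡ 25 (mod 47), inverse of 119 mod 47 is 32 (check: 25 × 32 = 800 ≡ 1 (mod 47))
For equation 3: M_3 = 799, 799 ≡ 1 (mod 7), inverse of 799 mod 7 is 1 (check: 1 × 1 = 1 ≡ 1 (mod 7))
Combine: n ≡ Σ r_i×M_i×(M_i⁻¹ mod m_i) = 11×329×3 + 20×119×32 + 3×799×1 = 10857 + 76160 + 2397 = 89414
89414 mod 5593 = 5519
n ≡ 5519 (mod 5593)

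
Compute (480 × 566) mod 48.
0

(480 × 566) = 271680
271680 mod 48 = 0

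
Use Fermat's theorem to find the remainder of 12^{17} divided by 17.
12

By Fermat's Little Theorem, a^(p-1) ≡ 1 (mod p) for prime p and gcd(a, p) = 1
Here p = 17, so 12^16 ≡ 1 (mod 17)
We can reduce the exponent: 17 mod 16 = 1
So 12^17 ≡ 12^1 (mod 17)
Computing: 12^1 mod 17 = 12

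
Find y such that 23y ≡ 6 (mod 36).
30

Since gcd(23, 36) = 1 divides 6, a solution exists.
Multiply both sides by the inverse of 23 mod 36:
  23^(-1) mod 36 = 11
  x ≡ 11 × 6 ≡ 66 ≡ 30 (mod 36)
Verification: 23 × 30 = 690 = 19 × 36 + 6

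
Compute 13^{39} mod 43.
11

Using successive squaring:
Binary expansion of 39: 100111
Powers of 13 mod 43 (each is the square of the previous):
  13^1 ≡ 13 (mod 43)
  13^2 ≡ 13² = 169 ≡ 40 (mod 43)
  13^4 ≡ 40² = 1600 ≡ 9 (mod 43)
  13^8 ≡ 9² = 81 ≡ 38 (mod 43)
  13^16 ≡ 38² = 1444 ≡ 25 (mod 43)
  13^32 ≡ 25² = 625 ≡ 23 (mod 43)
39 = 32 + 4 + 2 + 1, so 13^39 = 13^32 × 13^4 × 13^2 × 13^1 ≡ 23 × 9 × 40 × 13 (mod 43)
Multiplying step by step:
  23 × 9 = 207 ≡ 35 (mod 43)
  35 × 40 = 1400 ≡ 24 (mod 43)
  24 × 13 = 312 ≡ 11 (mod 43)
Result: 13^39 ≡ 11 (mod 43)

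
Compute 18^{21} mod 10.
8

Using successive squaring:
Binary expansion of 21: 10101
Powers of 18 mod 10 (each is the square of the previous):
  18^1 ≡ 8 (mod 10)
  18^2 ≡ 8² = 64 ≡ 4 (mod 10)
  18^4 ≡ 4² = 16 ≡ 6 (mod 10)
  18^8 ≡ 6² = 36 ≡ 6 (mod 10)
  18^16 ≡ 6² = 36 ≡ 6 (mod 10)
21 = 16 + 4 + 1, so 18^21 = 18^16 × 18^4 × 18^1 ≡ 6 × 6 × 8 (mod 10)
Multiplying step by step:
  6 × 6 = 36 ≡ 6 (mod 10)
  6 × 8 = 48 ≡ 8 (mod 10)
Result: 18^21 ≡ 8 (mod 10)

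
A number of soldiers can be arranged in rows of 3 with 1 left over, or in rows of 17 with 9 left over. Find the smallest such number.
M = 3 × 17 = 51. M₁ = 17, y₁ ≡ 2 (mod 3). M₂ = 3, y₂ ≡ 6 (mod 17). z = 1×17×2 + 9×3×6 ≡ 43 (mod 51). The smallest positive such number is 43.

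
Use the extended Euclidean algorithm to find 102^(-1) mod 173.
Extended GCD: 102(-39) + 173(23) = 1. So 102^(-1) ≡ 134 ≡ 134 (mod 173). Verify: 102 × 134 = 13668 ≡ 1 (mod 173)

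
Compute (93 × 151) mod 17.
1

(93 × 151) = 14043
14043 mod 17 = 1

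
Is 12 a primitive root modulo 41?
Yes

To verify, check if 12^(40/q) ≢ 1 (mod 41) for each prime divisor q of 40
Divisors of 40 = 40: [1, 2, 4, 5, 8, 10, 20, 40]
  12^(40/2) = 12^20 ≡ 40 (mod 41)
  12^(40/5) = 12^8 ≡ 18 (mod 41)
Conclusion: 12 is a primitive root modulo 41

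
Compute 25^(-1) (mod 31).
25^(-1) ≡ 5 (mod 31). Verification: 25 × 5 = 125 ≡ 1 (mod 31)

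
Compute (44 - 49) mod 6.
1

(44 - 49) = -5
-5 mod 6 = 1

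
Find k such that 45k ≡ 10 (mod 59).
33

Since gcd(45, 59) = 1 divides 10, a solution exists.
Multiply both sides by the inverse of 45 mod 59:
  45^(-1) mod 59 = 21
  x ≡ 21 × 10 ≡ 210 ≡ 33 (mod 59)
Verification: 45 × 33 = 1485 = 25 × 59 + 10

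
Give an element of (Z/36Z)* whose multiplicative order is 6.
31 has order 6 mod 36 since 31^{6} ≡ 1 (mod 36) and no smaller power works.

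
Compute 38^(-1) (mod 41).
38^(-1) ≡ 27 (mod 41). Verification: 38 × 27 = 1026 ≡ 1 (mod 41)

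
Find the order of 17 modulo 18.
Powers of 17 mod 18: 17^1≡17, 17^2≡1. Order = 2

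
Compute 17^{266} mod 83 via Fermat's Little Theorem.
25

By Fermat's Little Theorem, a^(p-1) ≡ 1 (mod p) for prime p and gcd(a, p) = 1
Here p = 83, so 17^82 ≡ 1 (mod 83)
We can reduce the exponent: 266 mod 82 = 20
So 17^266 ≡ 17^20 (mod 83)
Computing: 17^20 mod 83 = 25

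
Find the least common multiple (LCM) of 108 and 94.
5076

First find GCD(108, 94) using the Euclidean algorithm:
108 = 1 × 94 + 14
94 = 6 × 14 + 10
14 = 1 × 10 + 4
10 = 2 × 4 + 2
4 = 2 × 2 + 0
GCD(108, 94) = 2

LCM formula: LCM(a, b) = (a × b) / GCD(a, b)
LCM(108, 94) = (108 × 94) / 2
LCM(108, 94) = 10152 / 2
LCM(108, 94) = 5076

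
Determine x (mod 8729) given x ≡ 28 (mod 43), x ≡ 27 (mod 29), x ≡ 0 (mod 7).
6349

Using the Chinese Remainder Theorem:
M = product of moduli = 8729
For equation 1: M_1 = 203, 203 ≡ 31 (mod 43), inverse of 203 mod 43 is 25 (check: 31 × 25 = 775 ≡ 1 (mod 43))
For equation 2: M_2 = 301, 301 ≡ 11 (mod 29), inverse of 301 mod 29 is 8 (check: 11 × 8 = 88 ≡ 1 (mod 29))
For equation 3: M_3 = 1247, 1247 ≡ 1 (mod 7), inverse of 1247 mod 7 is 1 (check: 1 × 1 = 1 ≡ 1 (mod 7))
Combine: x ≡ Σ r_i×M_i×(M_i⁻¹ mod m_i) = 28×203×25 + 27×301×8 + 0×1247×1 = 142100 + 65016 + 0 = 207116
207116 mod 8729 = 6349
x ≡ 6349 (mod 8729)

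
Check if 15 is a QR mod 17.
By Euler's criterion: 15^{8} ≡ 1 (mod 17). Since this equals 1, 15 is a QR.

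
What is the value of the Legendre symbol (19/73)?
(19/73) = 19^{36} mod 73 = 1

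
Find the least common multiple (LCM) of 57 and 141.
2679

First find GCD(57, 141) using the Euclidean algorithm:
57 = 0 × 141 + 57
141 = 2 × 57 + 27
57 = 2 × 27 + 3
27 = 9 × 3 + 0
GCD(57, 141) = 3

LCM formula: LCM(a, b) = (a × b) / GCD(a, b)
LCM(57, 141) = (57 × 141) / 3
LCM(57, 141) = 8037 / 3
LCM(57, 141) = 2679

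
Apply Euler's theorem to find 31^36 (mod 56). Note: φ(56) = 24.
By Euler: 31^{24} ≡ 1 (mod 56) since gcd(31, 56) = 1. 36 = 1×24 + 12. So 31^{36} ≡ 31^{12} ≡ 1 (mod 56)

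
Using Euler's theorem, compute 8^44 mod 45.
By Euler: 8^{24} ≡ 1 (mod 45) since gcd(8, 45) = 1. 44 = 1×24 + 20. So 8^{44} ≡ 8^{20} ≡ 1 (mod 45)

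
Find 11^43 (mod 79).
Using repeated squaring. 43 = 32 + 8 + 2 + 1 (binary 101011). Repeated squaring mod 79: 11^1 ≡ 11; 11^2 ≡ 11² = 121 ≡ 42; 11^4 ≡ 42² = 1764 ≡ 26; 11^8 ≡ 26² = 676 ≡ 44; 11^16 ≡ 44² = 1936 ≡ 40; 11^32 ≡ 40² = 1600 ≡ 20. Multiply: 11^43 = 11^32 × 11^8 × 11^2 × 11^1 ≡ 20 × 44 × 42 × 11 (mod 79): 20 × 44 = 880 ≡ 11; 11 × 42 = 462 ≡ 67; 67 × 11 = 737 ≡ 26. So 11^43 ≡ 26 (mod 79).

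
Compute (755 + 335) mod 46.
32

(755 + 335) = 1090
1090 mod 46 = 32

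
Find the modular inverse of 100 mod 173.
100^(-1) ≡ 109 (mod 173). Verification: 100 × 109 = 10900 ≡ 1 (mod 173)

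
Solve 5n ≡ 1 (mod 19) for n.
4

Using Extended Euclidean Algorithm:
gcd(5, 19) = 1
Bezout coefficients: 5 × 4 + 19 × -1 = 1
So 5 × 4 ≡ 1 (mod 19)
The inverse is 4 mod 19 = 4
Verification: 5 × 4 = 20 = 1 × 19 + 1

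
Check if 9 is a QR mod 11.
By Euler's criterion: 9^{5} ≡ 1 (mod 11). Since this equals 1, 9 is a QR.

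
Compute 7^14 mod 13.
Using Fermat: 7^{12} ≡ 1 (mod 13). 14 ≡ 2 (mod 12). So 7^{14} ≡ 7^{2} ≡ 10 (mod 13)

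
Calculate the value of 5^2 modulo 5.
5 ≡ 0 (mod 5). 2 = 2 (binary 10). Repeated squaring mod 5: 0^1 ≡ 0; 0^2 ≡ 0² = 0 ≡ 0. So 5^2 ≡ 0 (mod 5).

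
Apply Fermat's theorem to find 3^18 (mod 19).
By Fermat's Little Theorem, 3^{18} ≡ 1 (mod 19) since 19 is prime and gcd(3, 19) = 1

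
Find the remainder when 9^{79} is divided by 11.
By Fermat: 9^{10} ≡ 1 (mod 11). 79 = 7×10 + 9. So 9^{79} ≡ 9^{9} ≡ 5 (mod 11)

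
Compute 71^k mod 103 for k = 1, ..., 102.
g^1, g^2, ..., g^{102} mod 103: {71, 97, 89, 36, 84, 93, 11, 60, 37, 52, 87, 100, 96, 18, 42, 98, 57, 30, 70, 26, 95, 50, 48, 9, 21, 49, 80, 15, 35, 13, 99, 25, 24, 56, 62, 76, 40, 59, 69, 58, 101, 64, 12, 28, 31, 38, 20, 81, 86, 29, 102, 32, 6, 14, 67, 19, 10, 92, 43, 66, 51, 16, 3, 7, 85, 61, 5, 46, 73, 33, 77, 8, 53, 55, 94, 82, 54, 23, 88, 68, 90, 4, 78, 79, 47, 41, 27, 63, 44, 34, 45, 2, 39, 91, 75, 72, 65, 83, 22, 17, 74, 1}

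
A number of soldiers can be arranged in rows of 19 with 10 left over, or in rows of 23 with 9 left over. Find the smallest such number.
M = 19 × 23 = 437. M₁ = 23, y₁ ≡ 5 (mod 19). M₂ = 19, y₂ ≡ 17 (mod 23). n = 10×23×5 + 9×19×17 ≡ 124 (mod 437). The smallest positive such number is 124.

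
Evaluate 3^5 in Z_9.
5 = 4 + 1 (binary 101). Repeated squaring mod 9: 3^1 ≡ 3; 3^2 ≡ 3² = 9 ≡ 0; 3^4 ≡ 0² = 0 ≡ 0. Multiply: 3^5 = 3^4 × 3^1 ≡ 0 × 3 (mod 9): 0 × 3 = 0 ≡ 0. So 3^5 ≡ 0 (mod 9).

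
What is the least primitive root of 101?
2

A primitive root g modulo p has order p-1 = 100
Prime divisors of 100: [2, 5]
g is a primitive root iff g^(100/q) ≢ 1 (mod 101) for each prime divisor q
Testing small values:
  g = 2: 2^50 ≡ 100, 2^20 ≡ 95 (mod 101) → none is 1, primitive root!
The smallest primitive root is 2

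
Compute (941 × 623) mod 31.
2

(941 × 623) = 586243
586243 mod 31 = 2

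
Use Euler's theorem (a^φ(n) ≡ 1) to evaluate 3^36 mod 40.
By Euler: 3^{16} ≡ 1 (mod 40) since gcd(3, 40) = 1. 36 = 2×16 + 4. So 3^{36} ≡ 3^{4} ≡ 1 (mod 40)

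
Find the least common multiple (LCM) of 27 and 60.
540

First find GCD(27, 60) using the Euclidean algorithm:
27 = 0 × 60 + 27
60 = 2 × 27 + 6
27 = 4 × 6 + 3
6 = 2 × 3 + 0
GCD(27, 60) = 3

LCM formula: LCM(a, b) = (a × b) / GCD(a, b)
LCM(27, 60) = (27 × 60) / 3
LCM(27, 60) = 1620 / 3
LCM(27, 60) = 540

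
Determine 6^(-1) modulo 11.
6^(-1) ≡ 2 (mod 11). Verification: 6 × 2 = 12 ≡ 1 (mod 11)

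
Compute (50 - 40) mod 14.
10

(50 - 40) = 10
10 mod 14 = 10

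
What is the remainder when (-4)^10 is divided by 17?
(-4) ≡ 13 (mod 17). 10 = 8 + 2 (binary 1010). Repeated squaring mod 17: 13^1 ≡ 13; 13^2 ≡ 13² = 169 ≡ 16; 13^4 ≡ 16² = 256 ≡ 1; 13^8 ≡ 1² = 1 ≡ 1. Multiply: (-4)^10 ≡ 13^8 × 13^2 ≡ 1 × 16 (mod 17): 1 × 16 = 16 ≡ 16. So (-4)^10 ≡ 16 (mod 17).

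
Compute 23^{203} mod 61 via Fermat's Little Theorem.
28

By Fermat's Little Theorem, a^(p-1) ≡ 1 (mod p) for prime p and gcd(a, p) = 1
Here p = 61, so 23^60 ≡ 1 (mod 61)
We can reduce the exponent: 203 mod 60 = 23
So 23^203 ≡ 23^23 (mod 61)
Computing: 23^23 mod 61 = 28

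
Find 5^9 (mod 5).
5 ≡ 0 (mod 5). 9 = 8 + 1 (binary 1001). Repeated squaring mod 5: 0^1 ≡ 0; 0^2 ≡ 0² = 0 ≡ 0; 0^4 ≡ 0² = 0 ≡ 0; 0^8 ≡ 0² = 0 ≡ 0. Multiply: 5^9 ≡ 0^8 × 0^1 ≡ 0 × 0 (mod 5): 0 × 0 = 0 ≡ 0. So 5^9 ≡ 0 (mod 5).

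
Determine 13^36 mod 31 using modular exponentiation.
Using Fermat: 13^{30} ≡ 1 (mod 31). 36 ≡ 6 (mod 30). So 13^{36} ≡ 13^{6} ≡ 16 (mod 31)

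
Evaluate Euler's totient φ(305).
240

Prime factorization: 305 = 5 × 61
Using the formula φ(n) = n × Π(1 - 1/p) for each prime factor p:
φ(305) = 305 × (1 - 1/5) × (1 - 1/61)
φ(305) = 240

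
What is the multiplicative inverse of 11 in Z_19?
11^(-1) ≡ 7 (mod 19). Verification: 11 × 7 = 77 ≡ 1 (mod 19)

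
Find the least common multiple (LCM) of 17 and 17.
17

First find GCD(17, 17) using the Euclidean algorithm:
17 = 1 × 17 + 0
GCD(17, 17) = 17

LCM formula: LCM(a, b) = (a × b) / GCD(a, b)
LCM(17, 17) = (17 × 17) / 17
LCM(17, 17) = 289 / 17
LCM(17, 17) = 17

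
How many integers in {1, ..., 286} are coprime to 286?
120

Prime factorization: 286 = 2 × 11 × 13
Using the formula φ(n) = n × Π(1 - 1/p) for each prime factor p:
φ(286) = 286 × (1 - 1/2) × (1 - 1/11) × (1 - 1/13)
φ(286) = 120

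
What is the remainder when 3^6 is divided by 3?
3 ≡ 0 (mod 3). 6 = 4 + 2 (binary 110). Repeated squaring mod 3: 0^1 ≡ 0; 0^2 ≡ 0² = 0 ≡ 0; 0^4 ≡ 0² = 0 ≡ 0. Multiply: 3^6 ≡ 0^4 × 0^2 ≡ 0 × 0 (mod 3): 0 × 0 = 0 ≡ 0. So 3^6 ≡ 0 (mod 3).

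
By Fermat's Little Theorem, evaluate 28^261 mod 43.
By Fermat: 28^{42} ≡ 1 (mod 43). 261 = 6×42 + 9. So 28^{261} ≡ 28^{9} ≡ 27 (mod 43)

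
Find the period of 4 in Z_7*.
Powers of 4 mod 7: 4^1≡4, 4^2≡2, 4^3≡1. Order = 3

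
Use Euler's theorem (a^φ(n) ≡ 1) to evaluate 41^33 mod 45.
By Euler: 41^{24} ≡ 1 (mod 45) since gcd(41, 45) = 1. 33 = 1×24 + 9. So 41^{33} ≡ 41^{9} ≡ 26 (mod 45)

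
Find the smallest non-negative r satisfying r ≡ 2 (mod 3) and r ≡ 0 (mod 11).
M = 3 × 11 = 33. M₁ = 11, y₁ ≡ 2 (mod 3). M₂ = 3, y₂ ≡ 4 (mod 11). r = 2×11×2 + 0×3×4 ≡ 11 (mod 33)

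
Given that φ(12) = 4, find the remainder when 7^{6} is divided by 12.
By Euler: 7^{4} ≡ 1 (mod 12) since gcd(7, 12) = 1. 6 = 1×4 + 2. So 7^{6} ≡ 7^{2} ≡ 1 (mod 12)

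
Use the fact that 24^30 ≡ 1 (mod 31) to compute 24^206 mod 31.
By Fermat: 24^{30} ≡ 1 (mod 31). 206 = 6×30 + 26. So 24^{206} ≡ 24^{26} ≡ 20 (mod 31)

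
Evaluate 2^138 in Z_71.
Using Fermat: 2^{70} ≡ 1 (mod 71). 138 ≡ 68 (mod 70). So 2^{138} ≡ 2^{68} ≡ 18 (mod 71)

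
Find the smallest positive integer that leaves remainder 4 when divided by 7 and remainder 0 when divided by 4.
M = 7 × 4 = 28. M₁ = 4, y₁ ≡ 2 (mod 7). M₂ = 7, y₂ ≡ 3 (mod 4). k = 4×4×2 + 0×7×3 ≡ 4 (mod 28). The smallest positive such number is 4.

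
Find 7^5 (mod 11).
5 = 4 + 1 (binary 101). Repeated squaring mod 11: 7^1 ≡ 7; 7^2 ≡ 7² = 49 ≡ 5; 7^4 ≡ 5² = 25 ≡ 3. Multiply: 7^5 = 7^4 × 7^1 ≡ 3 × 7 (mod 11): 3 × 7 = 21 ≡ 10. So 7^5 ≡ 10 (mod 11).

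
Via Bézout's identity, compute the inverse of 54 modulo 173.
Extended GCD: 54(-16) + 173(5) = 1. So 54^(-1) ≡ 157 ≡ 157 (mod 173). Verify: 54 × 157 = 8478 ≡ 1 (mod 173)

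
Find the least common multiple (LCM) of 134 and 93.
12462

First find GCD(134, 93) using the Euclidean algorithm:
134 = 1 × 93 + 41
93 = 2 × 41 + 11
41 = 3 × 11 + 8
11 = 1 × 8 + 3
8 = 2 × 3 + 2
3 = 1 × 2 + 1
2 = 2 × 1 + 0
GCD(134, 93) = 1

LCM formula: LCM(a, b) = (a × b) / GCD(a, b)
LCM(134, 93) = (134 × 93) / 1
LCM(134, 93) = 12462 / 1
LCM(134, 93) = 12462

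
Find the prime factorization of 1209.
3 × 13 × 31

Divide by primes starting from smallest:
1209 ÷ 3 = 403
403 ÷ 13 = 31
31 ÷ 31 = 1

1209 = 3 × 13 × 31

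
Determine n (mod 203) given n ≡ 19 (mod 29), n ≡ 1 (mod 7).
106

Using the Chinese Remainder Theorem:
M = product of moduli = 203
For equation 1: M_1 = 7, 7 ≡ 7 (mod 29), inverse of 7 mod 29 is 25 (check: 7 × 25 = 175 ≡ 1 (mod 29))
For equation 2: M_2 = 29, 29 ≡ 1 (mod 7), inverse of 29 mod 7 is 1 (check: 1 × 1 = 1 ≡ 1 (mod 7))
Combine: n ≡ Σ r_i×M_i×(M_i⁻¹ mod m_i) = 19×7×25 + 1×29×1 = 3325 + 29 = 3354
3354 mod 203 = 106
n ≡ 106 (mod 203)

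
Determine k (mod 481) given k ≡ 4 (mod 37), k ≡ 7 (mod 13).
189

Using the Chinese Remainder Theorem:
M = product of moduli = 481
For equation 1: M_1 = 13, 13 ≡ 13 (mod 37), inverse of 13 mod 37 is 20 (check: 13 × 20 = 260 ≡ 1 (mod 37))
For equation 2: M_2 = 37, 37 ≡ 11 (mod 13), inverse of 37 mod 13 is 6 (check: 11 × 6 = 66 ≡ 1 (mod 13))
Combine: k ≡ Σ r_i×M_i×(M_i⁻¹ mod m_i) = 4×13×20 + 7×37×6 = 1040 + 1554 = 2594
2594 mod 481 = 189
k ≡ 189 (mod 481)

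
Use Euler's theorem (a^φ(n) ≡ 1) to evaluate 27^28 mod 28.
By Euler: 27^{12} ≡ 1 (mod 28) since gcd(27, 28) = 1. 28 = 2×12 + 4. So 27^{28} ≡ 27^{4} ≡ 1 (mod 28)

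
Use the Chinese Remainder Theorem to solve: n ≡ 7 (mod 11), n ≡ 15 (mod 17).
117

Using the Chinese Remainder Theorem:
M = product of moduli = 187
For equation 1: M_1 = 17, 17 ≡ 6 (mod 11), inverse of 17 mod 11 is 2 (check: 6 × 2 = 12 ≡ 1 (mod 11))
For equation 2: M_2 = 11, 11 ≡ 11 (mod 17), inverse of 11 mod 17 is 14 (check: 11 × 14 = 154 ≡ 1 (mod 17))
Combine: n ≡ Σ r_i×M_i×(M_i⁻¹ mod m_i) = 7×17×2 + 15×11×14 = 238 + 2310 = 2548
2548 mod 187 = 117
n ≡ 117 (mod 187)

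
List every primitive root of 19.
Primitive roots mod 19: {2, 3, 10, 13, 14, 15}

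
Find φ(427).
360

Prime factorization: 427 = 7 × 61
Using the formula φ(n) = n × Π(1 - 1/p) for each prime factor p:
φ(427) = 427 × (1 - 1/7) × (1 - 1/61)
φ(427) = 360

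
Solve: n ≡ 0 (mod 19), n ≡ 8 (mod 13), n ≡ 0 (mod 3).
M = 19 × 13 × 3 = 741. M₁ = 39, y₁ ≡ 1 (mod 19). M₂ = 57, y₂ ≡ 8 (mod 13). M₃ = 247, y₃ ≡ 1 (mod 3). n = 0×39×1 + 8×57×8 + 0×247×1 ≡ 684 (mod 741)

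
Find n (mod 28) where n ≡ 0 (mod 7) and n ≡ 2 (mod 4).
M = 7 × 4 = 28. M₁ = 4, y₁ ≡ 2 (mod 7). M₂ = 7, y₂ ≡ 3 (mod 4). n = 0×4×2 + 2×7×3 ≡ 14 (mod 28)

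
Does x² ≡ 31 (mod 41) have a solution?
By Euler's criterion: 31^{20} ≡ 1 (mod 41). Since this equals 1, 31 is a QR.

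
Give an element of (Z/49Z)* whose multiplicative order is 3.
18 has order 3 mod 49 since 18^{3} ≡ 1 (mod 49) and no smaller power works.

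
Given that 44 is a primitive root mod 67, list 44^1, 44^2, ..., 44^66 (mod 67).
g^1, g^2, ..., g^{66} mod 67: {44, 60, 27, 49, 12, 59, 50, 56, 52, 10, 38, 64, 2, 21, 53, 54, 31, 24, 51, 33, 45, 37, 20, 9, 61, 4, 42, 39, 41, 62, 48, 35, 66, 23, 7, 40, 18, 55, 8, 17, 11, 15, 57, 29, 3, 65, 46, 14, 13, 36, 43, 16, 34, 22, 30, 47, 58, 6, 63, 25, 28, 26, 5, 19, 32, 1}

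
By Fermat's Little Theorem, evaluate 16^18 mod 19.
By Fermat's Little Theorem, 16^{18} ≡ 1 (mod 19) since 19 is prime and gcd(16, 19) = 1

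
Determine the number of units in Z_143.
120

Prime factorization: 143 = 11 × 13
Using the formula φ(n) = n × Π(1 - 1/p) for each prime factor p:
φ(143) = 143 × (1 - 1/11) × (1 - 1/13)
φ(143) = 120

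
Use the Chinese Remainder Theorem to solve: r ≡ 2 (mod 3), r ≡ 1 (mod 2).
M = 3 × 2 = 6. M₁ = 2, y₁ ≡ 2 (mod 3). M₂ = 3, y₂ ≡ 1 (mod 2). r = 2×2×2 + 1×3×1 ≡ 5 (mod 6)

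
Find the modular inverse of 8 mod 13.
8^(-1) ≡ 5 (mod 13). Verification: 8 × 5 = 40 ≡ 1 (mod 13)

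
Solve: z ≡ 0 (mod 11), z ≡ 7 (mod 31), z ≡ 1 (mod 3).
M = 11 × 31 × 3 = 1023. M₁ = 93, y₁ ≡ 9 (mod 11). M₂ = 33, y₂ ≡ 16 (mod 31). M₃ = 341, y₃ ≡ 2 (mod 3). z = 0×93×9 + 7×33×16 + 1×341×2 ≡ 286 (mod 1023)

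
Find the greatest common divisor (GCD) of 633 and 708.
3

Using the Euclidean algorithm:
633 = 0 × 708 + 633
708 = 1 × 633 + 75
633 = 8 × 75 + 33
75 = 2 × 33 + 9
33 = 3 × 9 + 6
9 = 1 × 6 + 3
6 = 2 × 3 + 0

GCD(633, 708) = 3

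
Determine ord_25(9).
Powers of 9 mod 25: 9^1≡9, 9^2≡6, 9^3≡4, 9^4≡11, 9^5≡24, 9^6≡16, 9^7≡19, 9^8≡21, 9^9≡14, 9^10≡1. Order = 10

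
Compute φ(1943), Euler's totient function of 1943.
1848

Prime factorization: 1943 = 29 × 67
Using the formula φ(n) = n × Π(1 - 1/p) for each prime factor p:
φ(1943) = 1943 × (1 - 1/29) × (1 - 1/67)
φ(1943) = 1848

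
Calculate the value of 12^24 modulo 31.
Using repeated squaring. 24 = 16 + 8 (binary 11000). Repeated squaring mod 31: 12^1 ≡ 12; 12^2 ≡ 12² = 144 ≡ 20; 12^4 ≡ 20² = 400 ≡ 28; 12^8 ≡ 28² = 784 ≡ 9; 12^16 ≡ 9² = 81 ≡ 19. Multiply: 12^24 = 12^16 × 12^8 ≡ 19 × 9 (mod 31): 19 × 9 = 171 ≡ 16. So 12^24 ≡ 16 (mod 31).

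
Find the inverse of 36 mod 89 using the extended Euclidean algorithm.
Extended GCD: 36(-42) + 89(17) = 1. So 36^(-1) ≡ 47 ≡ 47 (mod 89). Verify: 36 × 47 = 1692 ≡ 1 (mod 89)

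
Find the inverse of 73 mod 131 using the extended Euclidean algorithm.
Extended GCD: 73(-61) + 131(34) = 1. So 73^(-1) ≡ 70 ≡ 70 (mod 131). Verify: 73 × 70 = 5110 ≡ 1 (mod 131)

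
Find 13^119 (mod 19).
Using Fermat: 13^{18} ≡ 1 (mod 19). 119 ≡ 11 (mod 18). So 13^{119} ≡ 13^{11} ≡ 2 (mod 19)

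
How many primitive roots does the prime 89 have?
Number of primitive roots mod 89 = φ(88) = 40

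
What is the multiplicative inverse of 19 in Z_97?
19^(-1) ≡ 46 (mod 97). Verification: 19 × 46 = 874 ≡ 1 (mod 97)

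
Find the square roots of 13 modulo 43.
The square roots of 13 mod 43 are 23 and 20. Verify: 23² = 529 ≡ 13 (mod 43)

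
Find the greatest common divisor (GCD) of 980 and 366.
2

Using the Euclidean algorithm:
980 = 2 × 366 + 248
366 = 1 × 248 + 118
248 = 2 × 118 + 12
118 = 9 × 12 + 10
12 = 1 × 10 + 2
10 = 5 × 2 + 0

GCD(980, 366) = 2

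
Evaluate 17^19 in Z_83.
Using repeated squaring. 19 = 16 + 2 + 1 (binary 10011). Repeated squaring mod 83: 17^1 ≡ 17; 17^2 ≡ 17² = 289 ≡ 40; 17^4 ≡ 40² = 1600 ≡ 23; 17^8 ≡ 23² = 529 ≡ 31; 17^16 ≡ 31² = 961 ≡ 48. Multiply: 17^19 = 17^16 × 17^2 × 17^1 ≡ 48 × 40 × 17 (mod 83): 48 × 40 = 1920 ≡ 11; 11 × 17 = 187 ≡ 21. So 17^19 ≡ 21 (mod 83).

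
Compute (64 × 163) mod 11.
4

(64 × 163) = 10432
10432 mod 11 = 4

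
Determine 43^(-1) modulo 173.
43^(-1) ≡ 169 (mod 173). Verification: 43 × 169 = 7267 ≡ 1 (mod 173)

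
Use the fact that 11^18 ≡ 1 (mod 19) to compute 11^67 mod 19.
By Fermat: 11^{18} ≡ 1 (mod 19). 67 = 3×18 + 13. So 11^{67} ≡ 11^{13} ≡ 11 (mod 19)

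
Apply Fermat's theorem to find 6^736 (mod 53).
By Fermat: 6^{52} ≡ 1 (mod 53). 736 ≡ 8 (mod 52). So 6^{736} ≡ 6^{8} ≡ 46 (mod 53)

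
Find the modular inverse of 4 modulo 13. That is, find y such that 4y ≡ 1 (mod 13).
10

Using Extended Euclidean Algorithm:
gcd(4, 13) = 1
Bezout coefficients: 4 × -3 + 13 × 1 = 1
So 4 × -3 ≡ 1 (mod 13)
The inverse is -3 mod 13 = 10
Verification: 4 × 10 = 40 = 3 × 13 + 1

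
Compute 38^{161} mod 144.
32

Using successive squaring:
Binary expansion of 161: 10100001
Powers of 38 mod 144 (each is the square of the previous):
  38^1 ≡ 38 (mod 144)
  38^2 ≡ 38² = 1444 ≡ 4 (mod 144)
  38^4 ≡ 4² = 16 ≡ 16 (mod 144)
  38^8 ≡ 16² = 256 ≡ 112 (mod 144)
  38^16 ≡ 112² = 12544 ≡ 16 (mod 144)
  38^32 ≡ 16² = 256 ≡ 112 (mod 144)
  38^64 ≡ 112² = 12544 ≡ 16 (mod 144)
  38^128 ≡ 16² = 256 ≡ 112 (mod 144)
161 = 128 + 32 + 1, so 38^161 = 38^128 × 38^32 × 38^1 ≡ 112 × 112 × 38 (mod 144)
Multiplying step by step:
  112 × 112 = 12544 ≡ 16 (mod 144)
  16 × 38 = 608 ≡ 32 (mod 144)
Result: 38^161 ≡ 32 (mod 144)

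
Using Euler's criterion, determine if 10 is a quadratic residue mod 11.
By Euler's criterion: 10^{5} ≡ 10 (mod 11). Since this equals -1 (≡ 10), 10 is not a QR.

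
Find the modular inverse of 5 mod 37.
5^(-1) ≡ 15 (mod 37). Verification: 5 × 15 = 75 ≡ 1 (mod 37)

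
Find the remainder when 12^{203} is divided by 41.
By Fermat: 12^{40} ≡ 1 (mod 41). 203 = 5×40 + 3. So 12^{203} ≡ 12^{3} ≡ 6 (mod 41)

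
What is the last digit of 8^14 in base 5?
Using Fermat: 8^{4} ≡ 1 (mod 5). 14 ≡ 2 (mod 4). So 8^{14} ≡ 8^{2} ≡ 4 (mod 5)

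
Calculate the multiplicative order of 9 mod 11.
Powers of 9 mod 11: 9^1≡9, 9^2≡4, 9^3≡3, 9^4≡5, 9^5≡1. Order = 5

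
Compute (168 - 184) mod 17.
1

(168 - 184) = -16
-16 mod 17 = 1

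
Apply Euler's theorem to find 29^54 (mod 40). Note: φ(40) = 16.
By Euler: 29^{16} ≡ 1 (mod 40) since gcd(29, 40) = 1. 54 = 3×16 + 6. So 29^{54} ≡ 29^{6} ≡ 1 (mod 40)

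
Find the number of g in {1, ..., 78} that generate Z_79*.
Number of primitive roots mod 79 = φ(78) = 24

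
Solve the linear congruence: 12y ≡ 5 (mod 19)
2

Since gcd(12, 19) = 1 divides 5, a solution exists.
Multiply both sides by the inverse of 12 mod 19:
  12^(-1) mod 19 = 8
  x ≡ 8 × 5 ≡ 40 ≡ 2 (mod 19)
Verification: 12 × 2 = 24 = 1 × 19 + 5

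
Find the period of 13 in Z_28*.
Powers of 13 mod 28: 13^1≡13, 13^2≡1. Order = 2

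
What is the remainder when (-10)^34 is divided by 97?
Using repeated squaring. (-10) ≡ 87 (mod 97). 34 = 32 + 2 (binary 100010). Repeated squaring mod 97: 87^1 ≡ 87; 87^2 ≡ 87² = 7569 ≡ 3; 87^4 ≡ 3² = 9 ≡ 9; 87^8 ≡ 9² = 81 ≡ 81; 87^16 ≡ 81² = 6561 ≡ 62; 87^32 ≡ 62² = 3844 ≡ 61. Multiply: (-10)^34 ≡ 87^32 × 87^2 ≡ 61 × 3 (mod 97): 61 × 3 = 183 ≡ 86. So (-10)^34 ≡ 86 (mod 97).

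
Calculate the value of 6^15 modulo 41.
Using repeated squaring. 15 = 8 + 4 + 2 + 1 (binary 1111). Repeated squaring mod 41: 6^1 ≡ 6; 6^2 ≡ 6² = 36 ≡ 36; 6^4 ≡ 36² = 1296 ≡ 25; 6^8 ≡ 25² = 625 ≡ 10. Multiply: 6^15 = 6^8 × 6^4 × 6^2 × 6^1 ≡ 10 × 25 × 36 × 6 (mod 41): 10 × 25 = 250 ≡ 4; 4 × 36 = 144 ≡ 21; 21 × 6 = 126 ≡ 3. So 6^15 ≡ 3 (mod 41).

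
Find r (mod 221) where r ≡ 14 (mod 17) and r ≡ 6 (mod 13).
M = 17 × 13 = 221. M₁ = 13, y₁ ≡ 4 (mod 17). M₂ = 17, y₂ ≡ 10 (mod 13). r = 14×13×4 + 6×17×10 ≡ 201 (mod 221)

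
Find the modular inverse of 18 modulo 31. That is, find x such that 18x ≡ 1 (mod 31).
19

Using Extended Euclidean Algorithm:
gcd(18, 31) = 1
Bezout coefficients: 18 × -12 + 31 × 7 = 1
So 18 × -12 ≡ 1 (mod 31)
The inverse is -12 mod 31 = 19
Verification: 18 × 19 = 342 = 11 × 31 + 1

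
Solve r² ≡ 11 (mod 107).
The square roots of 11 mod 107 are 92 and 15. Verify: 92² = 8464 ≡ 11 (mod 107)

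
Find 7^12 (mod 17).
Using repeated squaring. 12 = 8 + 4 (binary 1100). Repeated squaring mod 17: 7^1 ≡ 7; 7^2 ≡ 7² = 49 ≡ 15; 7^4 ≡ 15² = 225 ≡ 4; 7^8 ≡ 4² = 16 ≡ 16. Multiply: 7^12 = 7^8 × 7^4 ≡ 16 × 4 (mod 17): 16 × 4 = 64 ≡ 13. So 7^12 ≡ 13 (mod 17).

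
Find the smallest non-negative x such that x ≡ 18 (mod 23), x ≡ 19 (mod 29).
570

Using the Chinese Remainder Theorem:
M = product of moduli = 667
For equation 1: M_1 = 29, 29 ≡ 6 (mod 23), inverse of 29 mod 23 is 4 (check: 6 × 4 = 24 ≡ 1 (mod 23))
For equation 2: M_2 = 23, 23 ≡ 23 (mod 29), inverse of 23 mod 29 is 24 (check: 23 × 24 = 552 ≡ 1 (mod 29))
Combine: x ≡ Σ r_i×M_i×(M_i⁻¹ mod m_i) = 18×29×4 + 19×23×24 = 2088 + 10488 = 12576
12576 mod 667 = 570
x ≡ 570 (mod 667)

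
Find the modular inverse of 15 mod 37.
15^(-1) ≡ 5 (mod 37). Verification: 15 × 5 = 75 ≡ 1 (mod 37)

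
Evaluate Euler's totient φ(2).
1

Prime factorization: 2 = 2
Using the formula φ(n) = n × Π(1 - 1/p) for each prime factor p:
φ(2) = 2 × (1 - 1/2)
φ(2) = 1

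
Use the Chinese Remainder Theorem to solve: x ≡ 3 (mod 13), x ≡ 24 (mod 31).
55

Using the Chinese Remainder Theorem:
M = product of moduli = 403
For equation 1: M_1 = 31, 31 ≡ 5 (mod 13), inverse of 31 mod 13 is 8 (check: 5 × 8 = 40 ≡ 1 (mod 13))
For equation 2: M_2 = 13, 13 ≡ 13 (mod 31), inverse of 13 mod 31 is 12 (check: 13 × 12 = 156 ≡ 1 (mod 31))
Combine: x ≡ Σ r_i×M_i×(M_i⁻¹ mod m_i) = 3×31×8 + 24×13×12 = 744 + 3744 = 4488
4488 mod 403 = 55
x ≡ 55 (mod 403)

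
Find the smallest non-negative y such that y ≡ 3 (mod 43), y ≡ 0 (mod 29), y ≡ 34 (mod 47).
26448

Using the Chinese Remainder Theorem:
M = product of moduli = 58609
For equation 1: M_1 = 1363, 1363 ≡ 30 (mod 43), inverse of 1363 mod 43 is 33 (check: 30 × 33 = 990 ≡ 1 (mod 43))
For equation 2: M_2 = 2021, 2021 ≡ 20 (mod 29), inverse of 2021 mod 29 is 16 (check: 20 × 16 = 320 ≡ 1 (mod 29))
For equation 3: M_3 = 1247, 1247 ≡ 25 (mod 47), inverse of 1247 mod 47 is 32 (check: 25 × 32 = 800 ≡ 1 (mod 47))
Combine: y ≡ Σ r_i×M_i×(M_i⁻¹ mod m_i) = 3×1363×33 + 0×2021×16 + 34×1247×32 = 134937 + 0 + 1356736 = 1491673
1491673 mod 58609 = 26448
y ≡ 26448 (mod 58609)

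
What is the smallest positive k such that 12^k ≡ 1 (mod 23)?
Powers of 12 mod 23: 12^1≡12, 12^2≡6, 12^3≡3, 12^4≡13, 12^5≡18, 12^6≡9, 12^7≡16, 12^8≡8, 12^9≡4, 12^10≡2, 12^11≡1. Order = 11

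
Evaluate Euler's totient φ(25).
20

Prime factorization: 25 = 5^2
Using the formula φ(n) = n × Π(1 - 1/p) for each prime factor p:
φ(25) = 25 × (1 - 1/5)
φ(25) = 20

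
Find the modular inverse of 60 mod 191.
60^(-1) ≡ 156 (mod 191). Verification: 60 × 156 = 9360 ≡ 1 (mod 191)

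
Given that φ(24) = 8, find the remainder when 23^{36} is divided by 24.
By Euler: 23^{8} ≡ 1 (mod 24) since gcd(23, 24) = 1. 36 = 4×8 + 4. So 23^{36} ≡ 23^{4} ≡ 1 (mod 24)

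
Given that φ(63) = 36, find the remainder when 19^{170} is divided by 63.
By Euler: 19^{36} ≡ 1 (mod 63) since gcd(19, 63) = 1. 170 = 4×36 + 26. So 19^{170} ≡ 19^{26} ≡ 46 (mod 63)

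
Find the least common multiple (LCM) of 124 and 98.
6076

First find GCD(124, 98) using the Euclidean algorithm:
124 = 1 × 98 + 26
98 = 3 × 26 + 20
26 = 1 × 20 + 6
20 = 3 × 6 + 2
6 = 3 × 2 + 0
GCD(124, 98) = 2

LCM formula: LCM(a, b) = (a × b) / GCD(a, b)
LCM(124, 98) = (124 × 98) / 2
LCM(124, 98) = 12152 / 2
LCM(124, 98) = 6076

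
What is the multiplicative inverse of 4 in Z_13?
10

Using Extended Euclidean Algorithm:
gcd(4, 13) = 1
Bezout coefficients: 4 × -3 + 13 × 1 = 1
So 4 × -3 ≡ 1 (mod 13)
The inverse is -3 mod 13 = 10
Verification: 4 × 10 = 40 = 3 × 13 + 1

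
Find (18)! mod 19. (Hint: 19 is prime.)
By Wilson's theorem, (18)! ≡ -1 ≡ 18 (mod 19)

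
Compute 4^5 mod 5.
5 = 4 + 1 (binary 101). Repeated squaring mod 5: 4^1 ≡ 4; 4^2 ≡ 4² = 16 ≡ 1; 4^4 ≡ 1² = 1 ≡ 1. Multiply: 4^5 = 4^4 × 4^1 ≡ 1 × 4 (mod 5): 1 × 4 = 4 ≡ 4. So 4^5 ≡ 4 (mod 5).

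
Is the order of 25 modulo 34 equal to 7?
No, the actual order is 8, not 7.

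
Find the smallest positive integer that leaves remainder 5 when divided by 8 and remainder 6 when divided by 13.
M = 8 × 13 = 104. M₁ = 13, y₁ ≡ 5 (mod 8). M₂ = 8, y₂ ≡ 5 (mod 13). y = 5×13×5 + 6×8×5 ≡ 45 (mod 104). The smallest positive such number is 45.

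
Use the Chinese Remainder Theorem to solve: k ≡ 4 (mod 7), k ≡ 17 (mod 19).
74

Using the Chinese Remainder Theorem:
M = product of moduli = 133
For equation 1: M_1 = 19, 19 ≡ 5 (mod 7), inverse of 19 mod 7 is 3 (check: 5 × 3 = 15 ≡ 1 (mod 7))
For equation 2: M_2 = 7, 7 ≡ 7 (mod 19), inverse of 7 mod 19 is 11 (check: 7 × 11 = 77 ≡ 1 (mod 19))
Combine: k ≡ Σ r_i×M_i×(M_i⁻¹ mod m_i) = 4×19×3 + 17×7×11 = 228 + 1309 = 1537
1537 mod 133 = 74
k ≡ 74 (mod 133)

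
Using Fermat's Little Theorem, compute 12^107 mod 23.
By Fermat: 12^{22} ≡ 1 (mod 23). 107 = 4×22 + 19. So 12^{107} ≡ 12^{19} ≡ 8 (mod 23)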